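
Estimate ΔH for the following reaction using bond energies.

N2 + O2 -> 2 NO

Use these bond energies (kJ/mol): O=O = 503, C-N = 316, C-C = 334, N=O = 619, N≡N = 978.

Bonds broken (reactants):
  N≡N: 1 × 978 = 978
  O=O: 1 × 503 = 503
  Σ(broken) = 1481 kJ
Bonds formed (products):
  N=O: 2 × 619 = 1238
  Σ(formed) = 1238 kJ
ΔH = Σ(broken) − Σ(formed) = 1481 − 1238 = +243 kJ

ΔH ≈ +243 kJ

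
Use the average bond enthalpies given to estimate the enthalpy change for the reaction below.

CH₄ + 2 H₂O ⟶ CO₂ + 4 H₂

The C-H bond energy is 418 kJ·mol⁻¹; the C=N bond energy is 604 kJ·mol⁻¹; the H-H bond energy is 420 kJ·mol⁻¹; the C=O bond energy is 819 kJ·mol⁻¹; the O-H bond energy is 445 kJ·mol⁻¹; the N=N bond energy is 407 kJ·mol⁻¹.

Bonds broken (reactants):
  C-H: 4 × 418 = 1672
  O-H: 4 × 445 = 1780
  Σ(broken) = 3452 kJ
Bonds formed (products):
  C=O: 2 × 819 = 1638
  H-H: 4 × 420 = 1680
  Σ(formed) = 3318 kJ
ΔH = Σ(broken) − Σ(formed) = 3452 − 3318 = +134 kJ

ΔH ≈ +134 kJ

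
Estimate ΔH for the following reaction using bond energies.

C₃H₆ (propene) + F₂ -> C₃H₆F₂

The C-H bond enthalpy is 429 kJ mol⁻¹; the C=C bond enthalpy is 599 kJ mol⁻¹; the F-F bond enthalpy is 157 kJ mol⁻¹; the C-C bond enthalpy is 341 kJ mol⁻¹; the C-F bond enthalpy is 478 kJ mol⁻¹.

ΔH ≈ −541 kJ

Bonds broken (reactants):
  C-C: 1 × 341 = 341
  C-H: 6 × 429 = 2574
  C=C: 1 × 599 = 599
  F-F: 1 × 157 = 157
  Σ(broken) = 3671 kJ
Bonds formed (products):
  C-C: 2 × 341 = 682
  C-F: 2 × 478 = 956
  C-H: 6 × 429 = 2574
  Σ(formed) = 4212 kJ
ΔH = Σ(broken) − Σ(formed) = 3671 − 4212 = −541 kJ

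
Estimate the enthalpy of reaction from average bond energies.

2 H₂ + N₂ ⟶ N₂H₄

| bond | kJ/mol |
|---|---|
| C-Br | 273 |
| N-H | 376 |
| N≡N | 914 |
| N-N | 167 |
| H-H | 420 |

Bonds broken (reactants):
  H-H: 2 × 420 = 840
  N≡N: 1 × 914 = 914
  Σ(broken) = 1754 kJ
Bonds formed (products):
  N-H: 4 × 376 = 1504
  N-N: 1 × 167 = 167
  Σ(formed) = 1671 kJ
ΔH = Σ(broken) − Σ(formed) = 1754 − 1671 = +83 kJ

ΔH ≈ +83 kJ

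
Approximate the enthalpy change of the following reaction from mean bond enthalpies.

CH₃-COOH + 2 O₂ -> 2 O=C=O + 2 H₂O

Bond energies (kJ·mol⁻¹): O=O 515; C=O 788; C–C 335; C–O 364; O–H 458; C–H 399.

ΔH ≈ −812 kJ

Bonds broken (reactants):
  C–C: 1 × 335 = 335
  C–H: 3 × 399 = 1197
  C–O: 1 × 364 = 364
  C=O: 1 × 788 = 788
  O–H: 1 × 458 = 458
  O=O: 2 × 515 = 1030
  Σ(broken) = 4172 kJ
Bonds formed (products):
  C=O: 4 × 788 = 3152
  O–H: 4 × 458 = 1832
  Σ(formed) = 4984 kJ
ΔH = Σ(broken) − Σ(formed) = 4172 − 4984 = −812 kJ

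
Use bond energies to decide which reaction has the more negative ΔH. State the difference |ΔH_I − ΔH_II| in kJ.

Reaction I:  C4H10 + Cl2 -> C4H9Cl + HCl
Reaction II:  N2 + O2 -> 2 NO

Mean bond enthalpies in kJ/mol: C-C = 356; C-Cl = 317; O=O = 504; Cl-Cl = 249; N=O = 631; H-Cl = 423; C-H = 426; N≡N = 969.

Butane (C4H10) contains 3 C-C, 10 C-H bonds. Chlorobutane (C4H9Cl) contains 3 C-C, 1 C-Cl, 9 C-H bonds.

Reaction I:
  Bonds broken (reactants):
    C-C: 3 × 356 = 1068
    C-H: 10 × 426 = 4260
    Cl-Cl: 1 × 249 = 249
    Σ(broken) = 5577 kJ
  Bonds formed (products):
    C-C: 3 × 356 = 1068
    C-Cl: 1 × 317 = 317
    C-H: 9 × 426 = 3834
    H-Cl: 1 × 423 = 423
    Σ(formed) = 5642 kJ
  ΔH_I = 5577 − 5642 = −65 kJ
Reaction II:
  Bonds broken (reactants):
    N≡N: 1 × 969 = 969
    O=O: 1 × 504 = 504
    Σ(broken) = 1473 kJ
  Bonds formed (products):
    N=O: 2 × 631 = 1262
    Σ(formed) = 1262 kJ
  ΔH_II = 1473 − 1262 = +211 kJ
ΔH_I − ΔH_II = −276 kJ, so reaction I has the more negative ΔH; |ΔH_I − ΔH_II| = 276 kJ.

Reaction I, by 276 kJ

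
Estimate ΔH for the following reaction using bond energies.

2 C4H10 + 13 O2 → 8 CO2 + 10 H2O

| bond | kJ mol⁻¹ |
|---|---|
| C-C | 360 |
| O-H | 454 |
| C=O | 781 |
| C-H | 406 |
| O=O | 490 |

Bonds broken (reactants):
  C-C: 6 × 360 = 2160
  C-H: 20 × 406 = 8120
  O=O: 13 × 490 = 6370
  Σ(broken) = 16650 kJ
Bonds formed (products):
  C=O: 16 × 781 = 12496
  O-H: 20 × 454 = 9080
  Σ(formed) = 21576 kJ
ΔH = Σ(broken) − Σ(formed) = 16650 − 21576 = −4926 kJ

ΔH ≈ −4926 kJ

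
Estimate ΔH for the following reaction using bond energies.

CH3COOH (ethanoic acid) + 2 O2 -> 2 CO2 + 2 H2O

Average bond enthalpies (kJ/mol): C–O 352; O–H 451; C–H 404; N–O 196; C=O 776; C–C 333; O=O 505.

Bonds broken (reactants):
  C–C: 1 × 333 = 333
  C–H: 3 × 404 = 1212
  C–O: 1 × 352 = 352
  C=O: 1 × 776 = 776
  O–H: 1 × 451 = 451
  O=O: 2 × 505 = 1010
  Σ(broken) = 4134 kJ
Bonds formed (products):
  C=O: 4 × 776 = 3104
  O–H: 4 × 451 = 1804
  Σ(formed) = 4908 kJ
ΔH = Σ(broken) − Σ(formed) = 4134 − 4908 = −774 kJ

ΔH ≈ −774 kJ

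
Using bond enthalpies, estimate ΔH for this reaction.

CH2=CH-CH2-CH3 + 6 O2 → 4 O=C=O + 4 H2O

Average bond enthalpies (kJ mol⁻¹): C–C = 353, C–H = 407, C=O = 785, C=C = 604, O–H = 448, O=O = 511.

Bonds broken (reactants):
  C–C: 2 × 353 = 706
  C–H: 8 × 407 = 3256
  C=C: 1 × 604 = 604
  O=O: 6 × 511 = 3066
  Σ(broken) = 7632 kJ
Bonds formed (products):
  C=O: 8 × 785 = 6280
  O–H: 8 × 448 = 3584
  Σ(formed) = 9864 kJ
ΔH = Σ(broken) − Σ(formed) = 7632 − 9864 = −2232 kJ

ΔH ≈ −2232 kJ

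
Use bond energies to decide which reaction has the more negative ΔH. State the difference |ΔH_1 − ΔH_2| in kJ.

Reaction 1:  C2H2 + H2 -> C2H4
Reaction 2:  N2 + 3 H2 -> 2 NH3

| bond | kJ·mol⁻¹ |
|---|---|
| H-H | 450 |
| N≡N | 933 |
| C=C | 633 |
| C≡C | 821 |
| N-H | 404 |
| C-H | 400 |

Reaction 1, by 21 kJ

Reaction 1:
  Bonds broken (reactants):
    C≡C: 1 × 821 = 821
    C-H: 2 × 400 = 800
    H-H: 1 × 450 = 450
    Σ(broken) = 2071 kJ
  Bonds formed (products):
    C-H: 4 × 400 = 1600
    C=C: 1 × 633 = 633
    Σ(formed) = 2233 kJ
  ΔH_1 = 2071 − 2233 = −162 kJ
Reaction 2:
  Bonds broken (reactants):
    H-H: 3 × 450 = 1350
    N≡N: 1 × 933 = 933
    Σ(broken) = 2283 kJ
  Bonds formed (products):
    N-H: 6 × 404 = 2424
    Σ(formed) = 2424 kJ
  ΔH_2 = 2283 − 2424 = −141 kJ
ΔH_1 − ΔH_2 = −21 kJ, so reaction 1 has the more negative ΔH; |ΔH_1 − ΔH_2| = 21 kJ.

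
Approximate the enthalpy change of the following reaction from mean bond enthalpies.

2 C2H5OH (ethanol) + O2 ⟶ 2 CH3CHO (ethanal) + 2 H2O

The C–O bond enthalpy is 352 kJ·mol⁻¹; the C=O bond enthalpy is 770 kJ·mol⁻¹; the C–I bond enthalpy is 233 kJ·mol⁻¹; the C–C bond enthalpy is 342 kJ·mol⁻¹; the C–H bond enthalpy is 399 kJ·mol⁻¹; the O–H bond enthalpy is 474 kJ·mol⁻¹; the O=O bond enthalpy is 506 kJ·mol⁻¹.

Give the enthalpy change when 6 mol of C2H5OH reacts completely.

ΔH = −1440 kJ

Bonds broken (reactants):
  C–C: 2 × 342 = 684
  C–H: 10 × 399 = 3990
  C–O: 2 × 352 = 704
  O–H: 2 × 474 = 948
  O=O: 1 × 506 = 506
  Σ(broken) = 6832 kJ
Bonds formed (products):
  C–C: 2 × 342 = 684
  C–H: 8 × 399 = 3192
  C=O: 2 × 770 = 1540
  O–H: 4 × 474 = 1896
  Σ(formed) = 7312 kJ
ΔH = Σ(broken) − Σ(formed) = 6832 − 7312 = −480 kJ
For 3× the reaction as written: 3 × (−480) = −1440 kJ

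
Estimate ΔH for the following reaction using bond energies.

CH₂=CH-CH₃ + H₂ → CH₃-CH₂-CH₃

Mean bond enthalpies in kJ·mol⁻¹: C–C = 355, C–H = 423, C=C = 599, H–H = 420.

Bonds broken (reactants):
  C–C: 1 × 355 = 355
  C–H: 6 × 423 = 2538
  C=C: 1 × 599 = 599
  H–H: 1 × 420 = 420
  Σ(broken) = 3912 kJ
Bonds formed (products):
  C–C: 2 × 355 = 710
  C–H: 8 × 423 = 3384
  Σ(formed) = 4094 kJ
ΔH = Σ(broken) − Σ(formed) = 3912 − 4094 = −182 kJ

ΔH ≈ −182 kJ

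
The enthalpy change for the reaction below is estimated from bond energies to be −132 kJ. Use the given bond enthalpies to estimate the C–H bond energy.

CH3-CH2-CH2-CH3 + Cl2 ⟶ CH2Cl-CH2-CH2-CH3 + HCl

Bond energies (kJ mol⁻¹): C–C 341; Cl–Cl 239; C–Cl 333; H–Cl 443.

Let D be the C–H bond energy.
Σ(broken) = 3×341 + 10×D + 1×239 = 1262 + 10D
Σ(formed) = 3×341 + 1×333 + 9×D + 1×443 = 1799 + 9D
ΔH = Σ(broken) − Σ(formed) = (1262 + 10D) − (1799 + 9D) = −537 + D
Setting this equal to −132 kJ gives D = 405 kJ/mol.

D(C–H) ≈ 405 kJ/mol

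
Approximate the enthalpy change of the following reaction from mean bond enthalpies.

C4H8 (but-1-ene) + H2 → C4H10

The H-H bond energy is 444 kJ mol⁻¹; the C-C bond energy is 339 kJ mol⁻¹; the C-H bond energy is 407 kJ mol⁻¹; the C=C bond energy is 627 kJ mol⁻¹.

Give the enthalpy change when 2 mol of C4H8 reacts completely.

Bonds broken (reactants):
  C-C: 2 × 339 = 678
  C-H: 8 × 407 = 3256
  C=C: 1 × 627 = 627
  H-H: 1 × 444 = 444
  Σ(broken) = 5005 kJ
Bonds formed (products):
  C-C: 3 × 339 = 1017
  C-H: 10 × 407 = 4070
  Σ(formed) = 5087 kJ
ΔH = Σ(broken) − Σ(formed) = 5005 − 5087 = −82 kJ
For 2× the reaction as written: 2 × (−82) = −164 kJ

ΔH = −164 kJ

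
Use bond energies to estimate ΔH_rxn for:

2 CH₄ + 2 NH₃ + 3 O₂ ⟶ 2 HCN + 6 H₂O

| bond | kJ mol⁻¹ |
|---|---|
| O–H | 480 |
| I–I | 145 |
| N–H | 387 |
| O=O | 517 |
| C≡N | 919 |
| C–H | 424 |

Bonds broken (reactants):
  C–H: 8 × 424 = 3392
  N–H: 6 × 387 = 2322
  O=O: 3 × 517 = 1551
  Σ(broken) = 7265 kJ
Bonds formed (products):
  C≡N: 2 × 919 = 1838
  C–H: 2 × 424 = 848
  O–H: 12 × 480 = 5760
  Σ(formed) = 8446 kJ
ΔH = Σ(broken) − Σ(formed) = 7265 − 8446 = −1181 kJ

ΔH ≈ −1181 kJ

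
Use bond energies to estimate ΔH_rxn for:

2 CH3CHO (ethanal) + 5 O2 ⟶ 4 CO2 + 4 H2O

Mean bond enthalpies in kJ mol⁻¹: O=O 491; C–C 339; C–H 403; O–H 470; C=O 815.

Bonds broken (reactants):
  C–C: 2 × 339 = 678
  C–H: 8 × 403 = 3224
  C=O: 2 × 815 = 1630
  O=O: 5 × 491 = 2455
  Σ(broken) = 7987 kJ
Bonds formed (products):
  C=O: 8 × 815 = 6520
  O–H: 8 × 470 = 3760
  Σ(formed) = 10280 kJ
ΔH = Σ(broken) − Σ(formed) = 7987 − 10280 = −2293 kJ

ΔH ≈ −2293 kJ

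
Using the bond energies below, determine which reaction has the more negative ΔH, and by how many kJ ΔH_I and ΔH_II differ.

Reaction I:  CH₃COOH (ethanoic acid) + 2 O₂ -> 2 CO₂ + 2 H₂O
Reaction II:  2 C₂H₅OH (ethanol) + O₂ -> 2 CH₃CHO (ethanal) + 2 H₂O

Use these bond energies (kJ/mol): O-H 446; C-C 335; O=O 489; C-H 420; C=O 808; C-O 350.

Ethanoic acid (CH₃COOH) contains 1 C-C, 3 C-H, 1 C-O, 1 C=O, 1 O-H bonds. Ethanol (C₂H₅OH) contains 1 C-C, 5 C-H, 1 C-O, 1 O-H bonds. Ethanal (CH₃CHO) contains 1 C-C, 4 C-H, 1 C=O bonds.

Reaction I, by 360 kJ

Reaction I:
  Bonds broken (reactants):
    C-C: 1 × 335 = 335
    C-H: 3 × 420 = 1260
    C-O: 1 × 350 = 350
    C=O: 1 × 808 = 808
    O-H: 1 × 446 = 446
    O=O: 2 × 489 = 978
    Σ(broken) = 4177 kJ
  Bonds formed (products):
    C=O: 4 × 808 = 3232
    O-H: 4 × 446 = 1784
    Σ(formed) = 5016 kJ
  ΔH_I = 4177 − 5016 = −839 kJ
Reaction II:
  Bonds broken (reactants):
    C-C: 2 × 335 = 670
    C-H: 10 × 420 = 4200
    C-O: 2 × 350 = 700
    O-H: 2 × 446 = 892
    O=O: 1 × 489 = 489
    Σ(broken) = 6951 kJ
  Bonds formed (products):
    C-C: 2 × 335 = 670
    C-H: 8 × 420 = 3360
    C=O: 2 × 808 = 1616
    O-H: 4 × 446 = 1784
    Σ(formed) = 7430 kJ
  ΔH_II = 6951 − 7430 = −479 kJ
ΔH_I − ΔH_II = −360 kJ, so reaction I has the more negative ΔH; |ΔH_I − ΔH_II| = 360 kJ.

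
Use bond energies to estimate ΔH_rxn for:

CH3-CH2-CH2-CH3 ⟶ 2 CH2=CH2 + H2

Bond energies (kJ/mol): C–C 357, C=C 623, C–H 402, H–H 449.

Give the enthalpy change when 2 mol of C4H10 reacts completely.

Bonds broken (reactants):
  C–C: 3 × 357 = 1071
  C–H: 10 × 402 = 4020
  Σ(broken) = 5091 kJ
Bonds formed (products):
  C–H: 8 × 402 = 3216
  C=C: 2 × 623 = 1246
  H–H: 1 × 449 = 449
  Σ(formed) = 4911 kJ
ΔH = Σ(broken) − Σ(formed) = 5091 − 4911 = +180 kJ
For 2× the reaction as written: 2 × (+180) = +360 kJ

ΔH = +360 kJ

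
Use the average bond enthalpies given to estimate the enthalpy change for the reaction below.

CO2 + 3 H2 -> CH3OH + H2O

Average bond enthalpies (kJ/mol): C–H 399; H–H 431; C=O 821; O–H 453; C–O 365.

ΔH ≈ +14 kJ

Bonds broken (reactants):
  C=O: 2 × 821 = 1642
  H–H: 3 × 431 = 1293
  Σ(broken) = 2935 kJ
Bonds formed (products):
  C–H: 3 × 399 = 1197
  C–O: 1 × 365 = 365
  O–H: 3 × 453 = 1359
  Σ(formed) = 2921 kJ
ΔH = Σ(broken) − Σ(formed) = 2935 − 2921 = +14 kJ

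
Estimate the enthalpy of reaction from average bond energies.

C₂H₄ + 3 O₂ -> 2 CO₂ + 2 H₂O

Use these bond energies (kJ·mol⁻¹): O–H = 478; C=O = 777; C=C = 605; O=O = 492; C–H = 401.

ΔH ≈ −1335 kJ

Bonds broken (reactants):
  C–H: 4 × 401 = 1604
  C=C: 1 × 605 = 605
  O=O: 3 × 492 = 1476
  Σ(broken) = 3685 kJ
Bonds formed (products):
  C=O: 4 × 777 = 3108
  O–H: 4 × 478 = 1912
  Σ(formed) = 5020 kJ
ΔH = Σ(broken) − Σ(formed) = 3685 − 5020 = −1335 kJ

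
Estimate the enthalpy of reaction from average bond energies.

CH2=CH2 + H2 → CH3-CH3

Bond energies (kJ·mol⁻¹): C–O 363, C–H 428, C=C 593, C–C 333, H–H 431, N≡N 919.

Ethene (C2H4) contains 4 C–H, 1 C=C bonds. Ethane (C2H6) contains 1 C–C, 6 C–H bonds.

ΔH ≈ −165 kJ

Bonds broken (reactants):
  C–H: 4 × 428 = 1712
  C=C: 1 × 593 = 593
  H–H: 1 × 431 = 431
  Σ(broken) = 2736 kJ
Bonds formed (products):
  C–C: 1 × 333 = 333
  C–H: 6 × 428 = 2568
  Σ(formed) = 2901 kJ
ΔH = Σ(broken) − Σ(formed) = 2736 − 2901 = −165 kJ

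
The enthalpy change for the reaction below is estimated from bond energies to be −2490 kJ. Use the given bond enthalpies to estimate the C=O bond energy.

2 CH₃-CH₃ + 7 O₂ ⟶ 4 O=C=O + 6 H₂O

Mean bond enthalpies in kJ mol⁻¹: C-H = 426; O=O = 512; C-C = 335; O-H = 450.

Let D be the C=O bond energy.
Σ(broken) = 2×335 + 12×426 + 7×512 = 9366
Σ(formed) = 8×D + 12×450 = 5400 + 8D
ΔH = Σ(broken) − Σ(formed) = (9366) − (5400 + 8D) = +3966 − 8D
Setting this equal to −2490 kJ gives 8D = 6456, so D = 807 kJ/mol.

D(C=O) ≈ 807 kJ/mol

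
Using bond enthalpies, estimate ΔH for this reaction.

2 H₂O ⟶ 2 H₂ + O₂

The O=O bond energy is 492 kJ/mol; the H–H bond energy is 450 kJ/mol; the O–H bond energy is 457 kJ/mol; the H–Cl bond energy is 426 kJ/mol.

ΔH ≈ +436 kJ

Bonds broken (reactants):
  O–H: 4 × 457 = 1828
  Σ(broken) = 1828 kJ
Bonds formed (products):
  H–H: 2 × 450 = 900
  O=O: 1 × 492 = 492
  Σ(formed) = 1392 kJ
ΔH = Σ(broken) − Σ(formed) = 1828 − 1392 = +436 kJ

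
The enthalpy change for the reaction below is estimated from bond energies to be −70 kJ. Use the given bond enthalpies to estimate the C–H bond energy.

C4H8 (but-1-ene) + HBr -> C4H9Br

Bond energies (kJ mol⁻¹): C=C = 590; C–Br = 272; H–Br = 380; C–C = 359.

Let D be the C–H bond energy.
Σ(broken) = 2×359 + 8×D + 1×590 + 1×380 = 1688 + 8D
Σ(formed) = 1×272 + 3×359 + 9×D = 1349 + 9D
ΔH = Σ(broken) − Σ(formed) = (1688 + 8D) − (1349 + 9D) = +339 − D
Setting this equal to −70 kJ gives D = 409 kJ/mol.

D(C–H) ≈ 409 kJ/mol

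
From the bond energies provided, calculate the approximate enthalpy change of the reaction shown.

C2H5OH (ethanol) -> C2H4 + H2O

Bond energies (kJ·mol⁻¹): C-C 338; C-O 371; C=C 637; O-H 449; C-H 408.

Bonds broken (reactants):
  C-C: 1 × 338 = 338
  C-H: 5 × 408 = 2040
  C-O: 1 × 371 = 371
  O-H: 1 × 449 = 449
  Σ(broken) = 3198 kJ
Bonds formed (products):
  C-H: 4 × 408 = 1632
  C=C: 1 × 637 = 637
  O-H: 2 × 449 = 898
  Σ(formed) = 3167 kJ
ΔH = Σ(broken) − Σ(formed) = 3198 − 3167 = +31 kJ

ΔH ≈ +31 kJ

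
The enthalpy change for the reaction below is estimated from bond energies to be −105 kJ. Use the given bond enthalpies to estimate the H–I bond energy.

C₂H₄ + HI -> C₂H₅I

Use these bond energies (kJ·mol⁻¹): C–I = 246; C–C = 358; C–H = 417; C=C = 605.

D(H–I) ≈ 311 kJ/mol

Let D be the H–I bond energy.
Σ(broken) = 4×417 + 1×605 + 1×D = 2273 + D
Σ(formed) = 1×358 + 5×417 + 1×246 = 2689
ΔH = Σ(broken) − Σ(formed) = (2273 + D) − (2689) = −416 + D
Setting this equal to −105 kJ gives D = 311 kJ/mol.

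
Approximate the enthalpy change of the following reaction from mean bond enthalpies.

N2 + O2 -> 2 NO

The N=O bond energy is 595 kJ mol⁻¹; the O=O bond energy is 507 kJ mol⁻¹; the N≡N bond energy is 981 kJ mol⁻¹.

Bonds broken (reactants):
  N≡N: 1 × 981 = 981
  O=O: 1 × 507 = 507
  Σ(broken) = 1488 kJ
Bonds formed (products):
  N=O: 2 × 595 = 1190
  Σ(formed) = 1190 kJ
ΔH = Σ(broken) − Σ(formed) = 1488 − 1190 = +298 kJ

ΔH ≈ +298 kJ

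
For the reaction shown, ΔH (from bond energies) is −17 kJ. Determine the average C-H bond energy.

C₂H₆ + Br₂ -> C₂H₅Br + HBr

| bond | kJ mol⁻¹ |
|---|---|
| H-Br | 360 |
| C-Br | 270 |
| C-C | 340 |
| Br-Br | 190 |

Let D be the C-H bond energy.
Σ(broken) = 1×190 + 1×340 + 6×D = 530 + 6D
Σ(formed) = 1×270 + 1×340 + 5×D + 1×360 = 970 + 5D
ΔH = Σ(broken) − Σ(formed) = (530 + 6D) − (970 + 5D) = −440 + D
Setting this equal to −17 kJ gives D = 423 kJ/mol.

D(C-H) ≈ 423 kJ/mol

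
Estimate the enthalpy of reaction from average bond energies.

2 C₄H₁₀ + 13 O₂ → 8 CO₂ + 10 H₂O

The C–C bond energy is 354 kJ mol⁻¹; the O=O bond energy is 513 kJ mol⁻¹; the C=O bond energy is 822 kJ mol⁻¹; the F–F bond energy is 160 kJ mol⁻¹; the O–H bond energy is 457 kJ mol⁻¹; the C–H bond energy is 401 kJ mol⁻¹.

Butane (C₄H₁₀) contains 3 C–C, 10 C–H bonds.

ΔH ≈ −5479 kJ

Bonds broken (reactants):
  C–C: 6 × 354 = 2124
  C–H: 20 × 401 = 8020
  O=O: 13 × 513 = 6669
  Σ(broken) = 16813 kJ
Bonds formed (products):
  C=O: 16 × 822 = 13152
  O–H: 20 × 457 = 9140
  Σ(formed) = 22292 kJ
ΔH = Σ(broken) − Σ(formed) = 16813 − 22292 = −5479 kJ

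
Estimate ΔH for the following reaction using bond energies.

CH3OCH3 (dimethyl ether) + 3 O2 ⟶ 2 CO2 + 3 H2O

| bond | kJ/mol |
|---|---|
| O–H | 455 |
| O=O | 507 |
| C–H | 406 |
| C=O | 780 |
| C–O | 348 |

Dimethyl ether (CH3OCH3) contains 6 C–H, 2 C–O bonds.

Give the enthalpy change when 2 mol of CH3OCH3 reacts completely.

Bonds broken (reactants):
  C–H: 6 × 406 = 2436
  C–O: 2 × 348 = 696
  O=O: 3 × 507 = 1521
  Σ(broken) = 4653 kJ
Bonds formed (products):
  C=O: 4 × 780 = 3120
  O–H: 6 × 455 = 2730
  Σ(formed) = 5850 kJ
ΔH = Σ(broken) − Σ(formed) = 4653 − 5850 = −1197 kJ
For 2× the reaction as written: 2 × (−1197) = −2394 kJ

ΔH = −2394 kJ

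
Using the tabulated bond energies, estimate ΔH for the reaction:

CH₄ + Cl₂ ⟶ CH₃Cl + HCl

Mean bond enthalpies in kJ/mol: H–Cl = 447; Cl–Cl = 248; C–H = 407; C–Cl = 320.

Bonds broken (reactants):
  C–H: 4 × 407 = 1628
  Cl–Cl: 1 × 248 = 248
  Σ(broken) = 1876 kJ
Bonds formed (products):
  C–Cl: 1 × 320 = 320
  C–H: 3 × 407 = 1221
  H–Cl: 1 × 447 = 447
  Σ(formed) = 1988 kJ
ΔH = Σ(broken) − Σ(formed) = 1876 − 1988 = −112 kJ

ΔH ≈ −112 kJ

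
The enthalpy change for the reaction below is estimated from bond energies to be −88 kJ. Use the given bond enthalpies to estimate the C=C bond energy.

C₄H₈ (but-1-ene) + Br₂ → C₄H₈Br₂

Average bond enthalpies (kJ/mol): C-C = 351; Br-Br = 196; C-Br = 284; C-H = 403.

D(C=C) ≈ 635 kJ/mol

Let D be the C=C bond energy.
Σ(broken) = 1×196 + 2×351 + 8×403 + 1×D = 4122 + D
Σ(formed) = 2×284 + 3×351 + 8×403 = 4845
ΔH = Σ(broken) − Σ(formed) = (4122 + D) − (4845) = −723 + D
Setting this equal to −88 kJ gives D = 635 kJ/mol.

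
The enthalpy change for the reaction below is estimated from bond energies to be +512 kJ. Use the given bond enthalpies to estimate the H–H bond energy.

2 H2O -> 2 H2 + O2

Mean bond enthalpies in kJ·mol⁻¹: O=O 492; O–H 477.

Let D be the H–H bond energy.
Σ(broken) = 4×477 = 1908
Σ(formed) = 2×D + 1×492 = 492 + 2D
ΔH = Σ(broken) − Σ(formed) = (1908) − (492 + 2D) = +1416 − 2D
Setting this equal to +512 kJ gives 2D = 904, so D = 452 kJ/mol.

D(H–H) ≈ 452 kJ/mol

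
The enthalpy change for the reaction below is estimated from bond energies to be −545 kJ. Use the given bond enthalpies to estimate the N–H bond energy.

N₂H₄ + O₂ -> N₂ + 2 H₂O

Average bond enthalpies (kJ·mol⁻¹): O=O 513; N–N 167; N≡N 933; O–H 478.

D(N–H) ≈ 405 kJ/mol

Let D be the N–H bond energy.
Σ(broken) = 4×D + 1×167 + 1×513 = 680 + 4D
Σ(formed) = 1×933 + 4×478 = 2845
ΔH = Σ(broken) − Σ(formed) = (680 + 4D) − (2845) = −2165 + 4D
Setting this equal to −545 kJ gives 4D = 1620, so D = 405 kJ/mol.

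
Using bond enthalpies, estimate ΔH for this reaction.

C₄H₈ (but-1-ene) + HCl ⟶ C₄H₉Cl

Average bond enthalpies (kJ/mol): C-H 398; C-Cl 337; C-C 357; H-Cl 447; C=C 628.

ΔH ≈ −17 kJ

Bonds broken (reactants):
  C-C: 2 × 357 = 714
  C-H: 8 × 398 = 3184
  C=C: 1 × 628 = 628
  H-Cl: 1 × 447 = 447
  Σ(broken) = 4973 kJ
Bonds formed (products):
  C-C: 3 × 357 = 1071
  C-Cl: 1 × 337 = 337
  C-H: 9 × 398 = 3582
  Σ(formed) = 4990 kJ
ΔH = Σ(broken) − Σ(formed) = 4973 − 4990 = −17 kJ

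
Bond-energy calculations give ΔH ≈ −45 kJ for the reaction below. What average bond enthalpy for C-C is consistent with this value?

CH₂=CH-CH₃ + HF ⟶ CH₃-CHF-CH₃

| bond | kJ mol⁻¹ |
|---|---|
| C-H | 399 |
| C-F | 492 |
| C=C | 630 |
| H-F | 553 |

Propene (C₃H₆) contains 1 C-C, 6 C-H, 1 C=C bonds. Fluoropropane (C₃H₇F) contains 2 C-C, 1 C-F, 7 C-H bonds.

D(C-C) ≈ 337 kJ/mol

Let D be the C-C bond energy.
Σ(broken) = 1×D + 6×399 + 1×630 + 1×553 = 3577 + D
Σ(formed) = 2×D + 1×492 + 7×399 = 3285 + 2D
ΔH = Σ(broken) − Σ(formed) = (3577 + D) − (3285 + 2D) = +292 − D
Setting this equal to −45 kJ gives D = 337 kJ/mol.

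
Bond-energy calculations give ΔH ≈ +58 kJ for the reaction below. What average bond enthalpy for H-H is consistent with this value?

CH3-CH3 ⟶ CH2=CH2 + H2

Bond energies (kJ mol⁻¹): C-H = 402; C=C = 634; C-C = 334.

Let D be the H-H bond energy.
Σ(broken) = 1×334 + 6×402 = 2746
Σ(formed) = 4×402 + 1×634 + 1×D = 2242 + D
ΔH = Σ(broken) − Σ(formed) = (2746) − (2242 + D) = +504 − D
Setting this equal to +58 kJ gives D = 446 kJ/mol.

D(H-H) ≈ 446 kJ/mol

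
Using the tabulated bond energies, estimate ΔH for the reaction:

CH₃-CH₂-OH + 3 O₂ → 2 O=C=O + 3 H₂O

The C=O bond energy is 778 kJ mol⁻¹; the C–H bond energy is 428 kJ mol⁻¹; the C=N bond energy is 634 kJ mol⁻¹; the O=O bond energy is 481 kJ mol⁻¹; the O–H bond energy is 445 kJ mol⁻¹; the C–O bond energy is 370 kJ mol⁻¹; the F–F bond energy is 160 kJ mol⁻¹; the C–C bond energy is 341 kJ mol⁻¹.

ΔH ≈ −1043 kJ

Bonds broken (reactants):
  C–C: 1 × 341 = 341
  C–H: 5 × 428 = 2140
  C–O: 1 × 370 = 370
  O–H: 1 × 445 = 445
  O=O: 3 × 481 = 1443
  Σ(broken) = 4739 kJ
Bonds formed (products):
  C=O: 4 × 778 = 3112
  O–H: 6 × 445 = 2670
  Σ(formed) = 5782 kJ
ΔH = Σ(broken) − Σ(formed) = 4739 − 5782 = −1043 kJ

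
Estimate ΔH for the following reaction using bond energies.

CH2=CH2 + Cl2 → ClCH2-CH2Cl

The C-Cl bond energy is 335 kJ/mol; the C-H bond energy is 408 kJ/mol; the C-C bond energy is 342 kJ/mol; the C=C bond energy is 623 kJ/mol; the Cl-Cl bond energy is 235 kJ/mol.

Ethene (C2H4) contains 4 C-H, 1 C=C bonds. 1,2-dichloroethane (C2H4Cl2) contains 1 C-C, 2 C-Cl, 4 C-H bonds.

Bonds broken (reactants):
  C-H: 4 × 408 = 1632
  C=C: 1 × 623 = 623
  Cl-Cl: 1 × 235 = 235
  Σ(broken) = 2490 kJ
Bonds formed (products):
  C-C: 1 × 342 = 342
  C-Cl: 2 × 335 = 670
  C-H: 4 × 408 = 1632
  Σ(formed) = 2644 kJ
ΔH = Σ(broken) − Σ(formed) = 2490 − 2644 = −154 kJ

ΔH ≈ −154 kJ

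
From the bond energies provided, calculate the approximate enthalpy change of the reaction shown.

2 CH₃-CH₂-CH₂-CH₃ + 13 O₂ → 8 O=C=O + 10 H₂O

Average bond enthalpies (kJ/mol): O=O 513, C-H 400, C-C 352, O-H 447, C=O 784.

Bonds broken (reactants):
  C-C: 6 × 352 = 2112
  C-H: 20 × 400 = 8000
  O=O: 13 × 513 = 6669
  Σ(broken) = 16781 kJ
Bonds formed (products):
  C=O: 16 × 784 = 12544
  O-H: 20 × 447 = 8940
  Σ(formed) = 21484 kJ
ΔH = Σ(broken) − Σ(formed) = 16781 − 21484 = −4703 kJ

ΔH ≈ −4703 kJ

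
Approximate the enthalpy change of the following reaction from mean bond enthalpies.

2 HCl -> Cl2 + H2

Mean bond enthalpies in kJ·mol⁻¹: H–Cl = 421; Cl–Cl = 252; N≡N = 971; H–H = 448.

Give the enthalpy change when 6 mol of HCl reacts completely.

Bonds broken (reactants):
  H–Cl: 2 × 421 = 842
  Σ(broken) = 842 kJ
Bonds formed (products):
  Cl–Cl: 1 × 252 = 252
  H–H: 1 × 448 = 448
  Σ(formed) = 700 kJ
ΔH = Σ(broken) − Σ(formed) = 842 − 700 = +142 kJ
For 3× the reaction as written: 3 × (+142) = +426 kJ

ΔH = +426 kJ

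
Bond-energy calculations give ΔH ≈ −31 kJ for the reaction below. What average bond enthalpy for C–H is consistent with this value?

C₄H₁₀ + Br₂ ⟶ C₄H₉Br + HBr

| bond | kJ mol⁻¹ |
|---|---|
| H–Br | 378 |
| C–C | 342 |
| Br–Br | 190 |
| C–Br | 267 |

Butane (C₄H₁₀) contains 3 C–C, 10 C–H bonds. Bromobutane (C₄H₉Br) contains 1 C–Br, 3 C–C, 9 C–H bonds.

Let D be the C–H bond energy.
Σ(broken) = 1×190 + 3×342 + 10×D = 1216 + 10D
Σ(formed) = 1×267 + 3×342 + 9×D + 1×378 = 1671 + 9D
ΔH = Σ(broken) − Σ(formed) = (1216 + 10D) − (1671 + 9D) = −455 + D
Setting this equal to −31 kJ gives D = 424 kJ/mol.

D(C–H) ≈ 424 kJ/mol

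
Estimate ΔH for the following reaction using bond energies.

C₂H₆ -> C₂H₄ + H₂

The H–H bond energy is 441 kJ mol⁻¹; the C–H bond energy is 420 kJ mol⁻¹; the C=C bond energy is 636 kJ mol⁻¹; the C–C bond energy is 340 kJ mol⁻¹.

Bonds broken (reactants):
  C–C: 1 × 340 = 340
  C–H: 6 × 420 = 2520
  Σ(broken) = 2860 kJ
Bonds formed (products):
  C–H: 4 × 420 = 1680
  C=C: 1 × 636 = 636
  H–H: 1 × 441 = 441
  Σ(formed) = 2757 kJ
ΔH = Σ(broken) − Σ(formed) = 2860 − 2757 = +103 kJ

ΔH ≈ +103 kJ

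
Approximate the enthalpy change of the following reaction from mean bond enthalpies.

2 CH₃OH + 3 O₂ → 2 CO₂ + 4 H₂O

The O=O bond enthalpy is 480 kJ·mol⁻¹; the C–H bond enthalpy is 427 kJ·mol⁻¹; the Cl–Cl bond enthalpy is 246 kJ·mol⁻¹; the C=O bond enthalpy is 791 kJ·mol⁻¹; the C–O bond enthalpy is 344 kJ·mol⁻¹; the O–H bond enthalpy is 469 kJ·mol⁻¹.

ΔH ≈ −1288 kJ

Bonds broken (reactants):
  C–H: 6 × 427 = 2562
  C–O: 2 × 344 = 688
  O–H: 2 × 469 = 938
  O=O: 3 × 480 = 1440
  Σ(broken) = 5628 kJ
Bonds formed (products):
  C=O: 4 × 791 = 3164
  O–H: 8 × 469 = 3752
  Σ(formed) = 6916 kJ
ΔH = Σ(broken) − Σ(formed) = 5628 − 6916 = −1288 kJ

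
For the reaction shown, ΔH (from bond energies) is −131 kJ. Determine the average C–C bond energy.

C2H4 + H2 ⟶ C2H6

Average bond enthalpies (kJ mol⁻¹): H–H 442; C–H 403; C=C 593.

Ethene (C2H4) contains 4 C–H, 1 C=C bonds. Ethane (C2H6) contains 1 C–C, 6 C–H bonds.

D(C–C) ≈ 360 kJ/mol

Let D be the C–C bond energy.
Σ(broken) = 4×403 + 1×593 + 1×442 = 2647
Σ(formed) = 1×D + 6×403 = 2418 + D
ΔH = Σ(broken) − Σ(formed) = (2647) − (2418 + D) = +229 − D
Setting this equal to −131 kJ gives D = 360 kJ/mol.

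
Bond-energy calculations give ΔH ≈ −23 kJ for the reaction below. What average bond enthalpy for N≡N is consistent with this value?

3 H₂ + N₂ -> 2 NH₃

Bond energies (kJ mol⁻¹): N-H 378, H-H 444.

D(N≡N) ≈ 913 kJ/mol

Let D be the N≡N bond energy.
Σ(broken) = 3×444 + 1×D = 1332 + D
Σ(formed) = 6×378 = 2268
ΔH = Σ(broken) − Σ(formed) = (1332 + D) − (2268) = −936 + D
Setting this equal to −23 kJ gives D = 913 kJ/mol.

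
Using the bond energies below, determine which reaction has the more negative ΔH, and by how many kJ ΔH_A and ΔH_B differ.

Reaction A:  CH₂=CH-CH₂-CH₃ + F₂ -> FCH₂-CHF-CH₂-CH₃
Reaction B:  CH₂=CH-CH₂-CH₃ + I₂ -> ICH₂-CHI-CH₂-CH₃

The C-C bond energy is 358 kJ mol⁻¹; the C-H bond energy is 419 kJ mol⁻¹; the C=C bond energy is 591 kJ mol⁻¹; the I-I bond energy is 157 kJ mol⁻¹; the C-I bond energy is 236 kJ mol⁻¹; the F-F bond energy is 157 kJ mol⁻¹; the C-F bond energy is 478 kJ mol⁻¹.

Reaction A, by 484 kJ

Reaction A:
  Bonds broken (reactants):
    C-C: 2 × 358 = 716
    C-H: 8 × 419 = 3352
    C=C: 1 × 591 = 591
    F-F: 1 × 157 = 157
    Σ(broken) = 4816 kJ
  Bonds formed (products):
    C-C: 3 × 358 = 1074
    C-F: 2 × 478 = 956
    C-H: 8 × 419 = 3352
    Σ(formed) = 5382 kJ
  ΔH_A = 4816 − 5382 = −566 kJ
Reaction B:
  Bonds broken (reactants):
    C-C: 2 × 358 = 716
    C-H: 8 × 419 = 3352
    C=C: 1 × 591 = 591
    I-I: 1 × 157 = 157
    Σ(broken) = 4816 kJ
  Bonds formed (products):
    C-C: 3 × 358 = 1074
    C-H: 8 × 419 = 3352
    C-I: 2 × 236 = 472
    Σ(formed) = 4898 kJ
  ΔH_B = 4816 − 4898 = −82 kJ
ΔH_A − ΔH_B = −484 kJ, so reaction A has the more negative ΔH; |ΔH_A − ΔH_B| = 484 kJ.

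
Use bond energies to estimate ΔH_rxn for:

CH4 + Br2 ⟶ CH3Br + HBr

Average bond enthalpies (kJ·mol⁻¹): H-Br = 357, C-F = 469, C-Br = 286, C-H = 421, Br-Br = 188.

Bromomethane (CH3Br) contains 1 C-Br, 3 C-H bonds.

Bonds broken (reactants):
  Br-Br: 1 × 188 = 188
  C-H: 4 × 421 = 1684
  Σ(broken) = 1872 kJ
Bonds formed (products):
  C-Br: 1 × 286 = 286
  C-H: 3 × 421 = 1263
  H-Br: 1 × 357 = 357
  Σ(formed) = 1906 kJ
ΔH = Σ(broken) − Σ(formed) = 1872 − 1906 = −34 kJ

ΔH ≈ −34 kJ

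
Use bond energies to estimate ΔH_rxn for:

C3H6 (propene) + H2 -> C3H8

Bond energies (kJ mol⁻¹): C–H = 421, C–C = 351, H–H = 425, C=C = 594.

Bonds broken (reactants):
  C–C: 1 × 351 = 351
  C–H: 6 × 421 = 2526
  C=C: 1 × 594 = 594
  H–H: 1 × 425 = 425
  Σ(broken) = 3896 kJ
Bonds formed (products):
  C–C: 2 × 351 = 702
  C–H: 8 × 421 = 3368
  Σ(formed) = 4070 kJ
ΔH = Σ(broken) − Σ(formed) = 3896 − 4070 = −174 kJ

ΔH ≈ −174 kJ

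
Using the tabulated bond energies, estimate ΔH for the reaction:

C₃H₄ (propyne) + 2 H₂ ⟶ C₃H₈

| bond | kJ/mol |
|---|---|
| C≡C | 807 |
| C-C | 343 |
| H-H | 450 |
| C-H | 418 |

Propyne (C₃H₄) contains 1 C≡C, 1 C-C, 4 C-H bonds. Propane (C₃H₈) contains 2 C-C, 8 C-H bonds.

ΔH ≈ −308 kJ

Bonds broken (reactants):
  C≡C: 1 × 807 = 807
  C-C: 1 × 343 = 343
  C-H: 4 × 418 = 1672
  H-H: 2 × 450 = 900
  Σ(broken) = 3722 kJ
Bonds formed (products):
  C-C: 2 × 343 = 686
  C-H: 8 × 418 = 3344
  Σ(formed) = 4030 kJ
ΔH = Σ(broken) − Σ(formed) = 3722 − 4030 = −308 kJ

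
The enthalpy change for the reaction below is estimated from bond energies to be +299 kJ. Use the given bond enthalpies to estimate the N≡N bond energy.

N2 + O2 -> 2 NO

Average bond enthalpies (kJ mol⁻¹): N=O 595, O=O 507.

D(N≡N) ≈ 982 kJ/mol

Let D be the N≡N bond energy.
Σ(broken) = 1×D + 1×507 = 507 + D
Σ(formed) = 2×595 = 1190
ΔH = Σ(broken) − Σ(formed) = (507 + D) − (1190) = −683 + D
Setting this equal to +299 kJ gives D = 982 kJ/mol.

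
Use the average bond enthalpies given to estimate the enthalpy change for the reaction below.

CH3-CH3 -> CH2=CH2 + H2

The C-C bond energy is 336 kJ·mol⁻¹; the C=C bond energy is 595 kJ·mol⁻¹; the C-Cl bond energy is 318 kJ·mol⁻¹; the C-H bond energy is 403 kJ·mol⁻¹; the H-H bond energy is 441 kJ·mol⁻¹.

Bonds broken (reactants):
  C-C: 1 × 336 = 336
  C-H: 6 × 403 = 2418
  Σ(broken) = 2754 kJ
Bonds formed (products):
  C-H: 4 × 403 = 1612
  C=C: 1 × 595 = 595
  H-H: 1 × 441 = 441
  Σ(formed) = 2648 kJ
ΔH = Σ(broken) − Σ(formed) = 2754 − 2648 = +106 kJ

ΔH ≈ +106 kJ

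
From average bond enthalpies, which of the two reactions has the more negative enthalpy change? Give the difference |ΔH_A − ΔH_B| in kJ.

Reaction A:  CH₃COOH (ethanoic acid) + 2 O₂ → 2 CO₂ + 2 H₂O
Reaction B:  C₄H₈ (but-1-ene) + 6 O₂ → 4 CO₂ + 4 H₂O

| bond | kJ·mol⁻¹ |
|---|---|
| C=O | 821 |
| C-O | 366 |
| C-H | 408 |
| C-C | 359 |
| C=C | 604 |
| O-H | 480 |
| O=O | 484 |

Reaction B, by 1932 kJ

Reaction A:
  Bonds broken (reactants):
    C-C: 1 × 359 = 359
    C-H: 3 × 408 = 1224
    C-O: 1 × 366 = 366
    C=O: 1 × 821 = 821
    O-H: 1 × 480 = 480
    O=O: 2 × 484 = 968
    Σ(broken) = 4218 kJ
  Bonds formed (products):
    C=O: 4 × 821 = 3284
    O-H: 4 × 480 = 1920
    Σ(formed) = 5204 kJ
  ΔH_A = 4218 − 5204 = −986 kJ
Reaction B:
  Bonds broken (reactants):
    C-C: 2 × 359 = 718
    C-H: 8 × 408 = 3264
    C=C: 1 × 604 = 604
    O=O: 6 × 484 = 2904
    Σ(broken) = 7490 kJ
  Bonds formed (products):
    C=O: 8 × 821 = 6568
    O-H: 8 × 480 = 3840
    Σ(formed) = 10408 kJ
  ΔH_B = 7490 − 10408 = −2918 kJ
ΔH_A − ΔH_B = +1932 kJ, so reaction B has the more negative ΔH; |ΔH_A − ΔH_B| = 1932 kJ.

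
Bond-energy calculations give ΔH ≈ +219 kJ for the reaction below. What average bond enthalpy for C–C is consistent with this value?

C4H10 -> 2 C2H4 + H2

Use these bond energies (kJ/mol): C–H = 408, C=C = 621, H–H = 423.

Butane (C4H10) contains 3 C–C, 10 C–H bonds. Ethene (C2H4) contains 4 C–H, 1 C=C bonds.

Let D be the C–C bond energy.
Σ(broken) = 3×D + 10×408 = 4080 + 3D
Σ(formed) = 8×408 + 2×621 + 1×423 = 4929
ΔH = Σ(broken) − Σ(formed) = (4080 + 3D) − (4929) = −849 + 3D
Setting this equal to +219 kJ gives 3D = 1068, so D = 356 kJ/mol.

D(C–C) ≈ 356 kJ/mol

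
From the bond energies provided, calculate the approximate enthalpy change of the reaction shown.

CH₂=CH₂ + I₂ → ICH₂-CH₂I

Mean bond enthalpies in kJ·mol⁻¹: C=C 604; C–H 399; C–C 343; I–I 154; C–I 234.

Bonds broken (reactants):
  C–H: 4 × 399 = 1596
  C=C: 1 × 604 = 604
  I–I: 1 × 154 = 154
  Σ(broken) = 2354 kJ
Bonds formed (products):
  C–C: 1 × 343 = 343
  C–H: 4 × 399 = 1596
  C–I: 2 × 234 = 468
  Σ(formed) = 2407 kJ
ΔH = Σ(broken) − Σ(formed) = 2354 − 2407 = −53 kJ

ΔH ≈ −53 kJ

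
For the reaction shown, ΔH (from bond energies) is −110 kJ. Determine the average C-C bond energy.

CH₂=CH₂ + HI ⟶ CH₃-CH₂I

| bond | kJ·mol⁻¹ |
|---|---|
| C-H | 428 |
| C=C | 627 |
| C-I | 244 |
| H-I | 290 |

D(C-C) ≈ 355 kJ/mol

Let D be the C-C bond energy.
Σ(broken) = 4×428 + 1×627 + 1×290 = 2629
Σ(formed) = 1×D + 5×428 + 1×244 = 2384 + D
ΔH = Σ(broken) − Σ(formed) = (2629) − (2384 + D) = +245 − D
Setting this equal to −110 kJ gives D = 355 kJ/mol.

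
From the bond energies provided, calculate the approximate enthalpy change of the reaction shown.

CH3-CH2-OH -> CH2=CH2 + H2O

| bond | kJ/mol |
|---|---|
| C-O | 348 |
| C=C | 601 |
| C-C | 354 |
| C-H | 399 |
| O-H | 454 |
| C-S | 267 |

ΔH ≈ +46 kJ

Bonds broken (reactants):
  C-C: 1 × 354 = 354
  C-H: 5 × 399 = 1995
  C-O: 1 × 348 = 348
  O-H: 1 × 454 = 454
  Σ(broken) = 3151 kJ
Bonds formed (products):
  C-H: 4 × 399 = 1596
  C=C: 1 × 601 = 601
  O-H: 2 × 454 = 908
  Σ(formed) = 3105 kJ
ΔH = Σ(broken) − Σ(formed) = 3151 − 3105 = +46 kJ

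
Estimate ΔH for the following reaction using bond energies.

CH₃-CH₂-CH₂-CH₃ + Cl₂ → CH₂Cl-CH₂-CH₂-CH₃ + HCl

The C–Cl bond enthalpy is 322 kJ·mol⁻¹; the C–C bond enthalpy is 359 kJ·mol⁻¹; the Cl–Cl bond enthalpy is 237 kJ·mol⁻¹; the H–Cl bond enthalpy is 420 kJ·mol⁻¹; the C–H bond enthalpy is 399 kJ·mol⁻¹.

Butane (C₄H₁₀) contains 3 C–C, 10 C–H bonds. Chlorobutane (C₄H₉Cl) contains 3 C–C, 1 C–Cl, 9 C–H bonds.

ΔH ≈ −106 kJ

Bonds broken (reactants):
  C–C: 3 × 359 = 1077
  C–H: 10 × 399 = 3990
  Cl–Cl: 1 × 237 = 237
  Σ(broken) = 5304 kJ
Bonds formed (products):
  C–C: 3 × 359 = 1077
  C–Cl: 1 × 322 = 322
  C–H: 9 × 399 = 3591
  H–Cl: 1 × 420 = 420
  Σ(formed) = 5410 kJ
ΔH = Σ(broken) − Σ(formed) = 5304 − 5410 = −106 kJ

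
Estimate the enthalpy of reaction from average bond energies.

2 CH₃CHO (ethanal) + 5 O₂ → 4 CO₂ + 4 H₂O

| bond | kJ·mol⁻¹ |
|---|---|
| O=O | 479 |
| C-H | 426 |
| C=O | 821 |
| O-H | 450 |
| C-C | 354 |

ΔH ≈ −2015 kJ

Bonds broken (reactants):
  C-C: 2 × 354 = 708
  C-H: 8 × 426 = 3408
  C=O: 2 × 821 = 1642
  O=O: 5 × 479 = 2395
  Σ(broken) = 8153 kJ
Bonds formed (products):
  C=O: 8 × 821 = 6568
  O-H: 8 × 450 = 3600
  Σ(formed) = 10168 kJ
ΔH = Σ(broken) − Σ(formed) = 8153 − 10168 = −2015 kJ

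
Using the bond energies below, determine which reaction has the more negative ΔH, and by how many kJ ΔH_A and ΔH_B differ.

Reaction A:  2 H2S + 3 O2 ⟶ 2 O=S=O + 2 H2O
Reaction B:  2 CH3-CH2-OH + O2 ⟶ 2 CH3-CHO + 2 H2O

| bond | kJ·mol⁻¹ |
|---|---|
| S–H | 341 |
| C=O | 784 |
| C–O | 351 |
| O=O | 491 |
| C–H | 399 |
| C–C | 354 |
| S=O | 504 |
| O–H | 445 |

Reaction A, by 492 kJ

Reaction A:
  Bonds broken (reactants):
    O=O: 3 × 491 = 1473
    S–H: 4 × 341 = 1364
    Σ(broken) = 2837 kJ
  Bonds formed (products):
    O–H: 4 × 445 = 1780
    S=O: 4 × 504 = 2016
    Σ(formed) = 3796 kJ
  ΔH_A = 2837 − 3796 = −959 kJ
Reaction B:
  Bonds broken (reactants):
    C–C: 2 × 354 = 708
    C–H: 10 × 399 = 3990
    C–O: 2 × 351 = 702
    O–H: 2 × 445 = 890
    O=O: 1 × 491 = 491
    Σ(broken) = 6781 kJ
  Bonds formed (products):
    C–C: 2 × 354 = 708
    C–H: 8 × 399 = 3192
    C=O: 2 × 784 = 1568
    O–H: 4 × 445 = 1780
    Σ(formed) = 7248 kJ
  ΔH_B = 6781 − 7248 = −467 kJ
ΔH_A − ΔH_B = −492 kJ, so reaction A has the more negative ΔH; |ΔH_A − ΔH_B| = 492 kJ.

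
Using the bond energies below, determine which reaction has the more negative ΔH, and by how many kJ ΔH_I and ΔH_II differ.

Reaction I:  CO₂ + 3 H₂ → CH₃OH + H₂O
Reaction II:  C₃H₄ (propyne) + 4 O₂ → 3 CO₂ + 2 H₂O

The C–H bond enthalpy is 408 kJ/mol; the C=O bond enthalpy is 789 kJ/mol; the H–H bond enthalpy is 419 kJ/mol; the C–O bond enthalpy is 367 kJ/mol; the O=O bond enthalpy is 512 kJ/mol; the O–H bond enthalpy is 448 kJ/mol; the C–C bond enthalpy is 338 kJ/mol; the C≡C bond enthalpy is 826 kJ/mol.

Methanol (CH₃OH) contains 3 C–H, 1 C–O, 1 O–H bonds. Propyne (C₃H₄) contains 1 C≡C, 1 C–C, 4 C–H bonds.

Reaction II, by 1582 kJ

Reaction I:
  Bonds broken (reactants):
    C=O: 2 × 789 = 1578
    H–H: 3 × 419 = 1257
    Σ(broken) = 2835 kJ
  Bonds formed (products):
    C–H: 3 × 408 = 1224
    C–O: 1 × 367 = 367
    O–H: 3 × 448 = 1344
    Σ(formed) = 2935 kJ
  ΔH_I = 2835 − 2935 = −100 kJ
Reaction II:
  Bonds broken (reactants):
    C≡C: 1 × 826 = 826
    C–C: 1 × 338 = 338
    C–H: 4 × 408 = 1632
    O=O: 4 × 512 = 2048
    Σ(broken) = 4844 kJ
  Bonds formed (products):
    C=O: 6 × 789 = 4734
    O–H: 4 × 448 = 1792
    Σ(formed) = 6526 kJ
  ΔH_II = 4844 − 6526 = −1682 kJ
ΔH_I − ΔH_II = +1582 kJ, so reaction II has the more negative ΔH; |ΔH_I − ΔH_II| = 1582 kJ.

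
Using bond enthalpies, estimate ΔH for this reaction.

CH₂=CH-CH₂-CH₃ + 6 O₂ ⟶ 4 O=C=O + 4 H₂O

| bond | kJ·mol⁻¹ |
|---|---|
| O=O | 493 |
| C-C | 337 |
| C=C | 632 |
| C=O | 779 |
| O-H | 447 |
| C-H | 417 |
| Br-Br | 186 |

Bonds broken (reactants):
  C-C: 2 × 337 = 674
  C-H: 8 × 417 = 3336
  C=C: 1 × 632 = 632
  O=O: 6 × 493 = 2958
  Σ(broken) = 7600 kJ
Bonds formed (products):
  C=O: 8 × 779 = 6232
  O-H: 8 × 447 = 3576
  Σ(formed) = 9808 kJ
ΔH = Σ(broken) − Σ(formed) = 7600 − 9808 = −2208 kJ

ΔH ≈ −2208 kJ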